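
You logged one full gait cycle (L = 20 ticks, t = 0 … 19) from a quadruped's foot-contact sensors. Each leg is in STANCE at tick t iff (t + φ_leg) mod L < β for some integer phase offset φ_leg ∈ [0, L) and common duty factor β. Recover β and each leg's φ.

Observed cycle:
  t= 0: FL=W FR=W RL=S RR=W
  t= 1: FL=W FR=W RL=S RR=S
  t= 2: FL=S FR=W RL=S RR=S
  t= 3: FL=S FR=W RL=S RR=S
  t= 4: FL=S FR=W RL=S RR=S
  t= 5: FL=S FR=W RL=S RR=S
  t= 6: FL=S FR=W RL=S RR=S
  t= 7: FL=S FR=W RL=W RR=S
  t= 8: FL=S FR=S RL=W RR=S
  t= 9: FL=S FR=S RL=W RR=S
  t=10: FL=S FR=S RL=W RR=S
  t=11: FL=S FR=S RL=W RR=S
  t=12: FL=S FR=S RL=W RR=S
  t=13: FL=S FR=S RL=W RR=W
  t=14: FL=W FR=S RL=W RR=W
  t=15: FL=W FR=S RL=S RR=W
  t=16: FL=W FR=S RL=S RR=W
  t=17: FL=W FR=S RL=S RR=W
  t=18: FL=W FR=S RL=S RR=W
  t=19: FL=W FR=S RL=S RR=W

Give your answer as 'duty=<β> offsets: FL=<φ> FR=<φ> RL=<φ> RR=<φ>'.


duty=12 offsets: FL=18 FR=12 RL=5 RR=19

duty β = stance ticks per leg = 12
FL: stance ticks = 12; W→S at t=2 → φ=18
FR: stance ticks = 12; W→S at t=8 → φ=12
RL: stance ticks = 12; W→S at t=15 → φ=5
RR: stance ticks = 12; W→S at t=1 → φ=19


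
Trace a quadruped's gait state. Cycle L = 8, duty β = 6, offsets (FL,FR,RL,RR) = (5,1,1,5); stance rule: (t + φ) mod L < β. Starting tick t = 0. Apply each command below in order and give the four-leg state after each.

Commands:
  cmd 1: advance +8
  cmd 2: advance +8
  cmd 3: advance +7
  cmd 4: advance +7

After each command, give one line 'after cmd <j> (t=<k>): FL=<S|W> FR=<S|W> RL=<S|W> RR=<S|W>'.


after cmd 1 (t=8): FL=S FR=S RL=S RR=S
after cmd 2 (t=16): FL=S FR=S RL=S RR=S
after cmd 3 (t=23): FL=S FR=S RL=S RR=S
after cmd 4 (t=30): FL=S FR=W RL=W RR=S

start t=0: FL=S FR=S RL=S RR=S
cmd 1: advance +8 → t=8, phase=(5,1,1,5) → FL=S FR=S RL=S RR=S
cmd 2: advance +8 → t=16, phase=(5,1,1,5) → FL=S FR=S RL=S RR=S
cmd 3: advance +7 → t=23, phase=(4,0,0,4) → FL=S FR=S RL=S RR=S
cmd 4: advance +7 → t=30, phase=(3,7,7,3) → FL=S FR=W RL=W RR=S


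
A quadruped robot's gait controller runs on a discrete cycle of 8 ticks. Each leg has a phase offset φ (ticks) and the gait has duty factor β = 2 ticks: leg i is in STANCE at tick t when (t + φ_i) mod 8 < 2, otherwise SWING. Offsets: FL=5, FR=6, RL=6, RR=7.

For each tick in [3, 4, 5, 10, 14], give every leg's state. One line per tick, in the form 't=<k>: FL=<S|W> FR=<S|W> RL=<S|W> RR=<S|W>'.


t=3: phase=(0,1,1,2) vs β=2 → FL=S FR=S RL=S RR=W
t=4: phase=(1,2,2,3) vs β=2 → FL=S FR=W RL=W RR=W
t=5: phase=(2,3,3,4) vs β=2 → FL=W FR=W RL=W RR=W
t=10: phase=(7,0,0,1) vs β=2 → FL=W FR=S RL=S RR=S
t=14: phase=(3,4,4,5) vs β=2 → FL=W FR=W RL=W RR=W

t=3: FL=S FR=S RL=S RR=W
t=4: FL=S FR=W RL=W RR=W
t=5: FL=W FR=W RL=W RR=W
t=10: FL=W FR=S RL=S RR=S
t=14: FL=W FR=W RL=W RR=W


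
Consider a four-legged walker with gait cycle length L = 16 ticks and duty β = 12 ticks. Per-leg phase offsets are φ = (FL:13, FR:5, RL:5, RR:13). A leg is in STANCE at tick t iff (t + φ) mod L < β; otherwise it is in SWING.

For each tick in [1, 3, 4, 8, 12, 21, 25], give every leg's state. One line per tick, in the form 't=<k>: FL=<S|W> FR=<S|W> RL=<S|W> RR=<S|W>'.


t=1: FL=W FR=S RL=S RR=W
t=3: FL=S FR=S RL=S RR=S
t=4: FL=S FR=S RL=S RR=S
t=8: FL=S FR=W RL=W RR=S
t=12: FL=S FR=S RL=S RR=S
t=21: FL=S FR=S RL=S RR=S
t=25: FL=S FR=W RL=W RR=S

t=1: phase=(14,6,6,14) vs β=12 → FL=W FR=S RL=S RR=W
t=3: phase=(0,8,8,0) vs β=12 → FL=S FR=S RL=S RR=S
t=4: phase=(1,9,9,1) vs β=12 → FL=S FR=S RL=S RR=S
t=8: phase=(5,13,13,5) vs β=12 → FL=S FR=W RL=W RR=S
t=12: phase=(9,1,1,9) vs β=12 → FL=S FR=S RL=S RR=S
t=21: phase=(2,10,10,2) vs β=12 → FL=S FR=S RL=S RR=S
t=25: phase=(6,14,14,6) vs β=12 → FL=S FR=W RL=W RR=S


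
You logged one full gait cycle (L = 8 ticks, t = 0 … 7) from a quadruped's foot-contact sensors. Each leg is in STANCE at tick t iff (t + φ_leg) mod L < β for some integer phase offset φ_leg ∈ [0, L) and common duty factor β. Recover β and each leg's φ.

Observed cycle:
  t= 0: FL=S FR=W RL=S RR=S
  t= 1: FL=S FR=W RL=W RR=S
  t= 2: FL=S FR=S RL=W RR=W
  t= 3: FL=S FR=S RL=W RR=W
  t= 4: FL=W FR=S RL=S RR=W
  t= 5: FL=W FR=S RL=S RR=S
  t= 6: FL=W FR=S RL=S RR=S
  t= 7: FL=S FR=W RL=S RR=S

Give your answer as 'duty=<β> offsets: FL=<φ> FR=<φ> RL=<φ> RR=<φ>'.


duty=5 offsets: FL=1 FR=6 RL=4 RR=3

duty β = stance ticks per leg = 5
FL: stance ticks = 5; W→S at t=7 → φ=1
FR: stance ticks = 5; W→S at t=2 → φ=6
RL: stance ticks = 5; W→S at t=4 → φ=4
RR: stance ticks = 5; W→S at t=5 → φ=3


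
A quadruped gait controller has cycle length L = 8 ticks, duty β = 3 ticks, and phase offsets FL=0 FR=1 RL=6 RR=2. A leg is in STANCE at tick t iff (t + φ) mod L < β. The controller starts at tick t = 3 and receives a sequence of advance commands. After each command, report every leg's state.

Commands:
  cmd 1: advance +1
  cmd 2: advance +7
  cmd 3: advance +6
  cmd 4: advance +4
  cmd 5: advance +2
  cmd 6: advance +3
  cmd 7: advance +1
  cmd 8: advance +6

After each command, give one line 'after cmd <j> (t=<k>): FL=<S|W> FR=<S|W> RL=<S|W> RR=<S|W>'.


start t=3: FL=W FR=W RL=S RR=W
cmd 1: advance +1 → t=4, phase=(4,5,2,6) → FL=W FR=W RL=S RR=W
cmd 2: advance +7 → t=11, phase=(3,4,1,5) → FL=W FR=W RL=S RR=W
cmd 3: advance +6 → t=17, phase=(1,2,7,3) → FL=S FR=S RL=W RR=W
cmd 4: advance +4 → t=21, phase=(5,6,3,7) → FL=W FR=W RL=W RR=W
cmd 5: advance +2 → t=23, phase=(7,0,5,1) → FL=W FR=S RL=W RR=S
cmd 6: advance +3 → t=26, phase=(2,3,0,4) → FL=S FR=W RL=S RR=W
cmd 7: advance +1 → t=27, phase=(3,4,1,5) → FL=W FR=W RL=S RR=W
cmd 8: advance +6 → t=33, phase=(1,2,7,3) → FL=S FR=S RL=W RR=W

after cmd 1 (t=4): FL=W FR=W RL=S RR=W
after cmd 2 (t=11): FL=W FR=W RL=S RR=W
after cmd 3 (t=17): FL=S FR=S RL=W RR=W
after cmd 4 (t=21): FL=W FR=W RL=W RR=W
after cmd 5 (t=23): FL=W FR=S RL=W RR=S
after cmd 6 (t=26): FL=S FR=W RL=S RR=W
after cmd 7 (t=27): FL=W FR=W RL=S RR=W
after cmd 8 (t=33): FL=S FR=S RL=W RR=W


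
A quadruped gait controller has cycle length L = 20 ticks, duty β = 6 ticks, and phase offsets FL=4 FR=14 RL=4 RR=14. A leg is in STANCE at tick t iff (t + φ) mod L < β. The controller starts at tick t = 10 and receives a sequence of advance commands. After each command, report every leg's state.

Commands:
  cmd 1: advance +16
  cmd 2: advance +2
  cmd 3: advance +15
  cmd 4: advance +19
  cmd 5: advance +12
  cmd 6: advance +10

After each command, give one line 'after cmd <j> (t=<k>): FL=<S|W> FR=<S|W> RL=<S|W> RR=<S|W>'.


start t=10: FL=W FR=S RL=W RR=S
cmd 1: advance +16 → t=26, phase=(10,0,10,0) → FL=W FR=S RL=W RR=S
cmd 2: advance +2 → t=28, phase=(12,2,12,2) → FL=W FR=S RL=W RR=S
cmd 3: advance +15 → t=43, phase=(7,17,7,17) → FL=W FR=W RL=W RR=W
cmd 4: advance +19 → t=62, phase=(6,16,6,16) → FL=W FR=W RL=W RR=W
cmd 5: advance +12 → t=74, phase=(18,8,18,8) → FL=W FR=W RL=W RR=W
cmd 6: advance +10 → t=84, phase=(8,18,8,18) → FL=W FR=W RL=W RR=W

after cmd 1 (t=26): FL=W FR=S RL=W RR=S
after cmd 2 (t=28): FL=W FR=S RL=W RR=S
after cmd 3 (t=43): FL=W FR=W RL=W RR=W
after cmd 4 (t=62): FL=W FR=W RL=W RR=W
after cmd 5 (t=74): FL=W FR=W RL=W RR=W
after cmd 6 (t=84): FL=W FR=W RL=W RR=W


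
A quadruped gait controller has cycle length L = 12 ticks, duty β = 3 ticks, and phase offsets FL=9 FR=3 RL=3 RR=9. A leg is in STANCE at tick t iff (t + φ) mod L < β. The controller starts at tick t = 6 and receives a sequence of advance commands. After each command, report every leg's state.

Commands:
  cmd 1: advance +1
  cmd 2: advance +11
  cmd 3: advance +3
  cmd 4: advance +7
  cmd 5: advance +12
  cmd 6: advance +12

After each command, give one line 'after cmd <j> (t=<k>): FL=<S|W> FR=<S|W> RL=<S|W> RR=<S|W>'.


after cmd 1 (t=7): FL=W FR=W RL=W RR=W
after cmd 2 (t=18): FL=W FR=W RL=W RR=W
after cmd 3 (t=21): FL=W FR=S RL=S RR=W
after cmd 4 (t=28): FL=S FR=W RL=W RR=S
after cmd 5 (t=40): FL=S FR=W RL=W RR=S
after cmd 6 (t=52): FL=S FR=W RL=W RR=S

start t=6: FL=W FR=W RL=W RR=W
cmd 1: advance +1 → t=7, phase=(4,10,10,4) → FL=W FR=W RL=W RR=W
cmd 2: advance +11 → t=18, phase=(3,9,9,3) → FL=W FR=W RL=W RR=W
cmd 3: advance +3 → t=21, phase=(6,0,0,6) → FL=W FR=S RL=S RR=W
cmd 4: advance +7 → t=28, phase=(1,7,7,1) → FL=S FR=W RL=W RR=S
cmd 5: advance +12 → t=40, phase=(1,7,7,1) → FL=S FR=W RL=W RR=S
cmd 6: advance +12 → t=52, phase=(1,7,7,1) → FL=S FR=W RL=W RR=S


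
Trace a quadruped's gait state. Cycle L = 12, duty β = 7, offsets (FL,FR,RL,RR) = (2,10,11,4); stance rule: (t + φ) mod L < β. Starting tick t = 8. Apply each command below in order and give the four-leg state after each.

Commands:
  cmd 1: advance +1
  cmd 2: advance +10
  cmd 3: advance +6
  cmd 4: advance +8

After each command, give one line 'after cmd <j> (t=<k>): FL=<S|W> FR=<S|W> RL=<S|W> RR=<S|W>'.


start t=8: FL=W FR=S RL=W RR=S
cmd 1: advance +1 → t=9, phase=(11,7,8,1) → FL=W FR=W RL=W RR=S
cmd 2: advance +10 → t=19, phase=(9,5,6,11) → FL=W FR=S RL=S RR=W
cmd 3: advance +6 → t=25, phase=(3,11,0,5) → FL=S FR=W RL=S RR=S
cmd 4: advance +8 → t=33, phase=(11,7,8,1) → FL=W FR=W RL=W RR=S

after cmd 1 (t=9): FL=W FR=W RL=W RR=S
after cmd 2 (t=19): FL=W FR=S RL=S RR=W
after cmd 3 (t=25): FL=S FR=W RL=S RR=S
after cmd 4 (t=33): FL=W FR=W RL=W RR=S


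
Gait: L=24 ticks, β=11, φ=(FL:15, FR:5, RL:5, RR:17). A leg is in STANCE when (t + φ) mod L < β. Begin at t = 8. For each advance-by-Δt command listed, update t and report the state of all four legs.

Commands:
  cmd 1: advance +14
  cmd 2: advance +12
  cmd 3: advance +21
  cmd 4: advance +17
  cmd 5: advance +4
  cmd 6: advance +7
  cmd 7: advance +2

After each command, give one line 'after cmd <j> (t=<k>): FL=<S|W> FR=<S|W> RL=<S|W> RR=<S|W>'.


start t=8: FL=W FR=W RL=W RR=S
cmd 1: advance +14 → t=22, phase=(13,3,3,15) → FL=W FR=S RL=S RR=W
cmd 2: advance +12 → t=34, phase=(1,15,15,3) → FL=S FR=W RL=W RR=S
cmd 3: advance +21 → t=55, phase=(22,12,12,0) → FL=W FR=W RL=W RR=S
cmd 4: advance +17 → t=72, phase=(15,5,5,17) → FL=W FR=S RL=S RR=W
cmd 5: advance +4 → t=76, phase=(19,9,9,21) → FL=W FR=S RL=S RR=W
cmd 6: advance +7 → t=83, phase=(2,16,16,4) → FL=S FR=W RL=W RR=S
cmd 7: advance +2 → t=85, phase=(4,18,18,6) → FL=S FR=W RL=W RR=S

after cmd 1 (t=22): FL=W FR=S RL=S RR=W
after cmd 2 (t=34): FL=S FR=W RL=W RR=S
after cmd 3 (t=55): FL=W FR=W RL=W RR=S
after cmd 4 (t=72): FL=W FR=S RL=S RR=W
after cmd 5 (t=76): FL=W FR=S RL=S RR=W
after cmd 6 (t=83): FL=S FR=W RL=W RR=S
after cmd 7 (t=85): FL=S FR=W RL=W RR=S


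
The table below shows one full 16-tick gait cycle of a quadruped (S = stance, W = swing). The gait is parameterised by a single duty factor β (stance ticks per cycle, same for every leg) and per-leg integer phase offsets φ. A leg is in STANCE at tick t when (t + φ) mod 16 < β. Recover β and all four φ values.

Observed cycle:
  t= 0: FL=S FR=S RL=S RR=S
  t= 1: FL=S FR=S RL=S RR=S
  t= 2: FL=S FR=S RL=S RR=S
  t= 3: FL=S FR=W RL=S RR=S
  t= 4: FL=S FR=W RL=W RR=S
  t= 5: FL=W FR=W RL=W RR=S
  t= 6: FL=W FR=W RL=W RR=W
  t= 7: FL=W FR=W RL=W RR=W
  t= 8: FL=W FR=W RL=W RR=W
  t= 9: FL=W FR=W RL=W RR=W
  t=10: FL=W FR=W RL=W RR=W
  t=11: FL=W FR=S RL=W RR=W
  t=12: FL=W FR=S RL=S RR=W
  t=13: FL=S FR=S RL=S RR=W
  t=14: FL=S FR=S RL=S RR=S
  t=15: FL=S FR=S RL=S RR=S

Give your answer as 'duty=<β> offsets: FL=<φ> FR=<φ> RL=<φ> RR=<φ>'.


duty=8 offsets: FL=3 FR=5 RL=4 RR=2

duty β = stance ticks per leg = 8
FL: stance ticks = 8; W→S at t=13 → φ=3
FR: stance ticks = 8; W→S at t=11 → φ=5
RL: stance ticks = 8; W→S at t=12 → φ=4
RR: stance ticks = 8; W→S at t=14 → φ=2


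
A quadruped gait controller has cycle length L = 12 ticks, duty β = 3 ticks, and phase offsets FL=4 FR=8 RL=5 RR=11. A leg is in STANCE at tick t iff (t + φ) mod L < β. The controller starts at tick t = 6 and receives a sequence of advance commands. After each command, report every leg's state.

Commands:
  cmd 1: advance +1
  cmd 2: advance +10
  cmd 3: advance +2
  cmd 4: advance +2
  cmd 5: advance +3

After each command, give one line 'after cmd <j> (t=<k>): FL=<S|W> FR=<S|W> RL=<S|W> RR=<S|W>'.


after cmd 1 (t=7): FL=W FR=W RL=S RR=W
after cmd 2 (t=17): FL=W FR=S RL=W RR=W
after cmd 3 (t=19): FL=W FR=W RL=S RR=W
after cmd 4 (t=21): FL=S FR=W RL=S RR=W
after cmd 5 (t=24): FL=W FR=W RL=W RR=W

start t=6: FL=W FR=S RL=W RR=W
cmd 1: advance +1 → t=7, phase=(11,3,0,6) → FL=W FR=W RL=S RR=W
cmd 2: advance +10 → t=17, phase=(9,1,10,4) → FL=W FR=S RL=W RR=W
cmd 3: advance +2 → t=19, phase=(11,3,0,6) → FL=W FR=W RL=S RR=W
cmd 4: advance +2 → t=21, phase=(1,5,2,8) → FL=S FR=W RL=S RR=W
cmd 5: advance +3 → t=24, phase=(4,8,5,11) → FL=W FR=W RL=W RR=W


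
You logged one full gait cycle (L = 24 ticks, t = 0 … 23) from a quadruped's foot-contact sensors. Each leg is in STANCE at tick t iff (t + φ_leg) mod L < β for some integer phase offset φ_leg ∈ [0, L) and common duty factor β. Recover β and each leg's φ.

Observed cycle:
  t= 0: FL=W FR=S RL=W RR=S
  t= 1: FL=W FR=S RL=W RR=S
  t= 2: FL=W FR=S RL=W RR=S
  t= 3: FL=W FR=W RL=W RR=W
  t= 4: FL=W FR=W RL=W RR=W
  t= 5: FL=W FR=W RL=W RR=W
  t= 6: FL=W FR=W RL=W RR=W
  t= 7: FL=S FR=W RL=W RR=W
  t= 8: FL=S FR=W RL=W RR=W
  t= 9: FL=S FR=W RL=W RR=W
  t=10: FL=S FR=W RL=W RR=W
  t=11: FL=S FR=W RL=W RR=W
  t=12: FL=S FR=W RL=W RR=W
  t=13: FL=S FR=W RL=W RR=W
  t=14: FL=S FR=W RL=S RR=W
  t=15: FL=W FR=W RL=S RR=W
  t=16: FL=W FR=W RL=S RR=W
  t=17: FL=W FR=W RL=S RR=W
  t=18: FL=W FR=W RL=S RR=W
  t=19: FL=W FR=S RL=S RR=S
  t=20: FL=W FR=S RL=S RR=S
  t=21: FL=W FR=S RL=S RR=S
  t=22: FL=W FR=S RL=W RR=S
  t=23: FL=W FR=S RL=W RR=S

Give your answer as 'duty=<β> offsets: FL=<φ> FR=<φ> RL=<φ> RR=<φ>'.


duty=8 offsets: FL=17 FR=5 RL=10 RR=5

duty β = stance ticks per leg = 8
FL: stance ticks = 8; W→S at t=7 → φ=17
FR: stance ticks = 8; W→S at t=19 → φ=5
RL: stance ticks = 8; W→S at t=14 → φ=10
RR: stance ticks = 8; W→S at t=19 → φ=5


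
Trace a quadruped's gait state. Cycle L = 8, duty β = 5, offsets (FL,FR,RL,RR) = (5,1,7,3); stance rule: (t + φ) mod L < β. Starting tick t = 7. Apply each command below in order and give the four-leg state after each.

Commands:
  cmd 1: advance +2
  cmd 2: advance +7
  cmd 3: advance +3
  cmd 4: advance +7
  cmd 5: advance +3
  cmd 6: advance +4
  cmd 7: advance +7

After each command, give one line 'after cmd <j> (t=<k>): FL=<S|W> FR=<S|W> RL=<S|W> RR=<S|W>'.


start t=7: FL=S FR=S RL=W RR=S
cmd 1: advance +2 → t=9, phase=(6,2,0,4) → FL=W FR=S RL=S RR=S
cmd 2: advance +7 → t=16, phase=(5,1,7,3) → FL=W FR=S RL=W RR=S
cmd 3: advance +3 → t=19, phase=(0,4,2,6) → FL=S FR=S RL=S RR=W
cmd 4: advance +7 → t=26, phase=(7,3,1,5) → FL=W FR=S RL=S RR=W
cmd 5: advance +3 → t=29, phase=(2,6,4,0) → FL=S FR=W RL=S RR=S
cmd 6: advance +4 → t=33, phase=(6,2,0,4) → FL=W FR=S RL=S RR=S
cmd 7: advance +7 → t=40, phase=(5,1,7,3) → FL=W FR=S RL=W RR=S

after cmd 1 (t=9): FL=W FR=S RL=S RR=S
after cmd 2 (t=16): FL=W FR=S RL=W RR=S
after cmd 3 (t=19): FL=S FR=S RL=S RR=W
after cmd 4 (t=26): FL=W FR=S RL=S RR=W
after cmd 5 (t=29): FL=S FR=W RL=S RR=S
after cmd 6 (t=33): FL=W FR=S RL=S RR=S
after cmd 7 (t=40): FL=W FR=S RL=W RR=S


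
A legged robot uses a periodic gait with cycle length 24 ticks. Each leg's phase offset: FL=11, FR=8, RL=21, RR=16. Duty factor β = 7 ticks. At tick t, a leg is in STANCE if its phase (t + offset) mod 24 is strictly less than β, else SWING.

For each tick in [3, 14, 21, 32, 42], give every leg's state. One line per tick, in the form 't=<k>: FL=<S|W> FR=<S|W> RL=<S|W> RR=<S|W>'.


t=3: phase=(14,11,0,19) vs β=7 → FL=W FR=W RL=S RR=W
t=14: phase=(1,22,11,6) vs β=7 → FL=S FR=W RL=W RR=S
t=21: phase=(8,5,18,13) vs β=7 → FL=W FR=S RL=W RR=W
t=32: phase=(19,16,5,0) vs β=7 → FL=W FR=W RL=S RR=S
t=42: phase=(5,2,15,10) vs β=7 → FL=S FR=S RL=W RR=W

t=3: FL=W FR=W RL=S RR=W
t=14: FL=S FR=W RL=W RR=S
t=21: FL=W FR=S RL=W RR=W
t=32: FL=W FR=W RL=S RR=S
t=42: FL=S FR=S RL=W RR=W


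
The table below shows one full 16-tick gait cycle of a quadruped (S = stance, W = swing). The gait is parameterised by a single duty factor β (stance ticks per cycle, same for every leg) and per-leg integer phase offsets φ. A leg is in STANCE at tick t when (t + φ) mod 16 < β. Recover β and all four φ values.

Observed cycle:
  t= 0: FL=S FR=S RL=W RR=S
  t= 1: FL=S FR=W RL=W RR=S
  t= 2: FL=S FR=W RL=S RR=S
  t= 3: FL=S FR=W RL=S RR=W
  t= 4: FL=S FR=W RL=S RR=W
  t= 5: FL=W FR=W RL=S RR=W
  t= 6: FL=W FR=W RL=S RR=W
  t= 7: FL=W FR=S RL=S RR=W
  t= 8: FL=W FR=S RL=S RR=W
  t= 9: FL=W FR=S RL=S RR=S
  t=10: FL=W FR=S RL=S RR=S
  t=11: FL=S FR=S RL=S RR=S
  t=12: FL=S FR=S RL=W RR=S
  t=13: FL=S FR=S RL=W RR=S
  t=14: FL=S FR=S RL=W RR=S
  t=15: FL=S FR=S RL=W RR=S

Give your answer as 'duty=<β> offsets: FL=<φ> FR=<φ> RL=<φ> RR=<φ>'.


duty=10 offsets: FL=5 FR=9 RL=14 RR=7

duty β = stance ticks per leg = 10
FL: stance ticks = 10; W→S at t=11 → φ=5
FR: stance ticks = 10; W→S at t=7 → φ=9
RL: stance ticks = 10; W→S at t=2 → φ=14
RR: stance ticks = 10; W→S at t=9 → φ=7


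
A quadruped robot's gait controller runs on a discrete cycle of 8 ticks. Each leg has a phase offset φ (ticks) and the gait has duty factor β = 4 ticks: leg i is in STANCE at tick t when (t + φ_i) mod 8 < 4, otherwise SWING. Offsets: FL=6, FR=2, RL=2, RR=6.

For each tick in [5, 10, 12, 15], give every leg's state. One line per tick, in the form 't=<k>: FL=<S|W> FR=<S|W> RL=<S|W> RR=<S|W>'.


t=5: FL=S FR=W RL=W RR=S
t=10: FL=S FR=W RL=W RR=S
t=12: FL=S FR=W RL=W RR=S
t=15: FL=W FR=S RL=S RR=W

t=5: phase=(3,7,7,3) vs β=4 → FL=S FR=W RL=W RR=S
t=10: phase=(0,4,4,0) vs β=4 → FL=S FR=W RL=W RR=S
t=12: phase=(2,6,6,2) vs β=4 → FL=S FR=W RL=W RR=S
t=15: phase=(5,1,1,5) vs β=4 → FL=W FR=S RL=S RR=W


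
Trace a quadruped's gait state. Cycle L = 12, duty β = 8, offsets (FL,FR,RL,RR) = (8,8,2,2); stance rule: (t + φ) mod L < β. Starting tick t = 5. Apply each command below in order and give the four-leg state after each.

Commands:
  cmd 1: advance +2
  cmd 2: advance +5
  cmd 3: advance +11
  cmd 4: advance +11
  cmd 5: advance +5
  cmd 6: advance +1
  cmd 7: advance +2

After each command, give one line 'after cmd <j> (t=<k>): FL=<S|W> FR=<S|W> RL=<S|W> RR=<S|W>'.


start t=5: FL=S FR=S RL=S RR=S
cmd 1: advance +2 → t=7, phase=(3,3,9,9) → FL=S FR=S RL=W RR=W
cmd 2: advance +5 → t=12, phase=(8,8,2,2) → FL=W FR=W RL=S RR=S
cmd 3: advance +11 → t=23, phase=(7,7,1,1) → FL=S FR=S RL=S RR=S
cmd 4: advance +11 → t=34, phase=(6,6,0,0) → FL=S FR=S RL=S RR=S
cmd 5: advance +5 → t=39, phase=(11,11,5,5) → FL=W FR=W RL=S RR=S
cmd 6: advance +1 → t=40, phase=(0,0,6,6) → FL=S FR=S RL=S RR=S
cmd 7: advance +2 → t=42, phase=(2,2,8,8) → FL=S FR=S RL=W RR=W

after cmd 1 (t=7): FL=S FR=S RL=W RR=W
after cmd 2 (t=12): FL=W FR=W RL=S RR=S
after cmd 3 (t=23): FL=S FR=S RL=S RR=S
after cmd 4 (t=34): FL=S FR=S RL=S RR=S
after cmd 5 (t=39): FL=W FR=W RL=S RR=S
after cmd 6 (t=40): FL=S FR=S RL=S RR=S
after cmd 7 (t=42): FL=S FR=S RL=W RR=W


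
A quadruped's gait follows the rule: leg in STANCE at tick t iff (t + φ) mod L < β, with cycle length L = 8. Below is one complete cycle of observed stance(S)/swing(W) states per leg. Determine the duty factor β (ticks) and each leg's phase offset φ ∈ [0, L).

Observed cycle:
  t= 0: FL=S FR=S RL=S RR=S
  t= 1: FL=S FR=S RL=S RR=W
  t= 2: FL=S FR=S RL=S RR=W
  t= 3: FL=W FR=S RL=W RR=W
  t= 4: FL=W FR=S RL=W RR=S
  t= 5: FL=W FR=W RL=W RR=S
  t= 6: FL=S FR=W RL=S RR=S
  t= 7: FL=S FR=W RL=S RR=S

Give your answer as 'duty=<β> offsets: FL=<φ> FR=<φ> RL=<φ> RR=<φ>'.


duty β = stance ticks per leg = 5
FL: stance ticks = 5; W→S at t=6 → φ=2
FR: stance ticks = 5; W→S at t=0 → φ=0
RL: stance ticks = 5; W→S at t=6 → φ=2
RR: stance ticks = 5; W→S at t=4 → φ=4

duty=5 offsets: FL=2 FR=0 RL=2 RR=4


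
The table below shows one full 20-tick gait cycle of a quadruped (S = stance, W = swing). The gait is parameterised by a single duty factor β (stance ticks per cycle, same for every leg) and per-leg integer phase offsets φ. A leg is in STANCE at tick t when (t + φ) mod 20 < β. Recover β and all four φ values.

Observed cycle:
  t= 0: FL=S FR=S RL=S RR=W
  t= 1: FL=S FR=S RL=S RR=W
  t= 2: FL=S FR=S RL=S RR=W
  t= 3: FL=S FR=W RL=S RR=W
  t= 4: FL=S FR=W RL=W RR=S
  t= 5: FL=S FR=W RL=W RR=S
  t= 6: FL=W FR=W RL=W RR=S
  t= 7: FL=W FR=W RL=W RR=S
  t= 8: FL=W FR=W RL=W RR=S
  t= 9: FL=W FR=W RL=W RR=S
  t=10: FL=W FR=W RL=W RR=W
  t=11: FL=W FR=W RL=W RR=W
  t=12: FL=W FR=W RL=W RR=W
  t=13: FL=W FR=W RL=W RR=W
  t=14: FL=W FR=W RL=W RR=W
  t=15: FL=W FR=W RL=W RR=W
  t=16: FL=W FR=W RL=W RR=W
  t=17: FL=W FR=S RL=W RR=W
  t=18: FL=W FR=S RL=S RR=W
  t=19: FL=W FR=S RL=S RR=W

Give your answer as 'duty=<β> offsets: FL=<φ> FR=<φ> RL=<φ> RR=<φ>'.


duty β = stance ticks per leg = 6
FL: stance ticks = 6; W→S at t=0 → φ=0
FR: stance ticks = 6; W→S at t=17 → φ=3
RL: stance ticks = 6; W→S at t=18 → φ=2
RR: stance ticks = 6; W→S at t=4 → φ=16

duty=6 offsets: FL=0 FR=3 RL=2 RR=16


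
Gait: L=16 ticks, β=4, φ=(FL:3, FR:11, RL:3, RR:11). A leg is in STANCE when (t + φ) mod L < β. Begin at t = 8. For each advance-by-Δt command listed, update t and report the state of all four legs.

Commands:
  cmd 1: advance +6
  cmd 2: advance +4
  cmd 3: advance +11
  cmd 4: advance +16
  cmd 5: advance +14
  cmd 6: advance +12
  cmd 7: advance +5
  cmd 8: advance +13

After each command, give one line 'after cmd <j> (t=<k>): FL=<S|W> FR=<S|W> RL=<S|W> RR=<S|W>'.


start t=8: FL=W FR=S RL=W RR=S
cmd 1: advance +6 → t=14, phase=(1,9,1,9) → FL=S FR=W RL=S RR=W
cmd 2: advance +4 → t=18, phase=(5,13,5,13) → FL=W FR=W RL=W RR=W
cmd 3: advance +11 → t=29, phase=(0,8,0,8) → FL=S FR=W RL=S RR=W
cmd 4: advance +16 → t=45, phase=(0,8,0,8) → FL=S FR=W RL=S RR=W
cmd 5: advance +14 → t=59, phase=(14,6,14,6) → FL=W FR=W RL=W RR=W
cmd 6: advance +12 → t=71, phase=(10,2,10,2) → FL=W FR=S RL=W RR=S
cmd 7: advance +5 → t=76, phase=(15,7,15,7) → FL=W FR=W RL=W RR=W
cmd 8: advance +13 → t=89, phase=(12,4,12,4) → FL=W FR=W RL=W RR=W

after cmd 1 (t=14): FL=S FR=W RL=S RR=W
after cmd 2 (t=18): FL=W FR=W RL=W RR=W
after cmd 3 (t=29): FL=S FR=W RL=S RR=W
after cmd 4 (t=45): FL=S FR=W RL=S RR=W
after cmd 5 (t=59): FL=W FR=W RL=W RR=W
after cmd 6 (t=71): FL=W FR=S RL=W RR=S
after cmd 7 (t=76): FL=W FR=W RL=W RR=W
after cmd 8 (t=89): FL=W FR=W RL=W RR=W


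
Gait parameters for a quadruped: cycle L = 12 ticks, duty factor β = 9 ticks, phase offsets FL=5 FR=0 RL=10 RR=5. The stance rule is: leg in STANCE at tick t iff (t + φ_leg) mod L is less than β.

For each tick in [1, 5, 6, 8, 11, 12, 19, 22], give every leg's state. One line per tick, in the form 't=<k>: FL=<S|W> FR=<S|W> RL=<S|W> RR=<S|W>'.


t=1: FL=S FR=S RL=W RR=S
t=5: FL=W FR=S RL=S RR=W
t=6: FL=W FR=S RL=S RR=W
t=8: FL=S FR=S RL=S RR=S
t=11: FL=S FR=W RL=W RR=S
t=12: FL=S FR=S RL=W RR=S
t=19: FL=S FR=S RL=S RR=S
t=22: FL=S FR=W RL=S RR=S

t=1: phase=(6,1,11,6) vs β=9 → FL=S FR=S RL=W RR=S
t=5: phase=(10,5,3,10) vs β=9 → FL=W FR=S RL=S RR=W
t=6: phase=(11,6,4,11) vs β=9 → FL=W FR=S RL=S RR=W
t=8: phase=(1,8,6,1) vs β=9 → FL=S FR=S RL=S RR=S
t=11: phase=(4,11,9,4) vs β=9 → FL=S FR=W RL=W RR=S
t=12: phase=(5,0,10,5) vs β=9 → FL=S FR=S RL=W RR=S
t=19: phase=(0,7,5,0) vs β=9 → FL=S FR=S RL=S RR=S
t=22: phase=(3,10,8,3) vs β=9 → FL=S FR=W RL=S RR=S


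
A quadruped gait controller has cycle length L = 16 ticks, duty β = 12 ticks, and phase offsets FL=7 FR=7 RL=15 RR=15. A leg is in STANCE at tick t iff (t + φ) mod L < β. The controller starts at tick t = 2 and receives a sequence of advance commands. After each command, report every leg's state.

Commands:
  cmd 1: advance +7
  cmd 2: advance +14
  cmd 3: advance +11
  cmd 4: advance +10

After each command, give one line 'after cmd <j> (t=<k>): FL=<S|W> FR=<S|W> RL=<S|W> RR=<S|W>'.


after cmd 1 (t=9): FL=S FR=S RL=S RR=S
after cmd 2 (t=23): FL=W FR=W RL=S RR=S
after cmd 3 (t=34): FL=S FR=S RL=S RR=S
after cmd 4 (t=44): FL=S FR=S RL=S RR=S

start t=2: FL=S FR=S RL=S RR=S
cmd 1: advance +7 → t=9, phase=(0,0,8,8) → FL=S FR=S RL=S RR=S
cmd 2: advance +14 → t=23, phase=(14,14,6,6) → FL=W FR=W RL=S RR=S
cmd 3: advance +11 → t=34, phase=(9,9,1,1) → FL=S FR=S RL=S RR=S
cmd 4: advance +10 → t=44, phase=(3,3,11,11) → FL=S FR=S RL=S RR=S


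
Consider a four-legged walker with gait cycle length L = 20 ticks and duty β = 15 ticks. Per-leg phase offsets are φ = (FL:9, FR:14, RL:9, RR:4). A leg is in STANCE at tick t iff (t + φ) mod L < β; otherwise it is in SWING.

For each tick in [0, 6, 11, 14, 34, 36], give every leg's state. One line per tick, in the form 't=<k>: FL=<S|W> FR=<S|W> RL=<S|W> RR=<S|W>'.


t=0: FL=S FR=S RL=S RR=S
t=6: FL=W FR=S RL=W RR=S
t=11: FL=S FR=S RL=S RR=W
t=14: FL=S FR=S RL=S RR=W
t=34: FL=S FR=S RL=S RR=W
t=36: FL=S FR=S RL=S RR=S

t=0: phase=(9,14,9,4) vs β=15 → FL=S FR=S RL=S RR=S
t=6: phase=(15,0,15,10) vs β=15 → FL=W FR=S RL=W RR=S
t=11: phase=(0,5,0,15) vs β=15 → FL=S FR=S RL=S RR=W
t=14: phase=(3,8,3,18) vs β=15 → FL=S FR=S RL=S RR=W
t=34: phase=(3,8,3,18) vs β=15 → FL=S FR=S RL=S RR=W
t=36: phase=(5,10,5,0) vs β=15 → FL=S FR=S RL=S RR=S


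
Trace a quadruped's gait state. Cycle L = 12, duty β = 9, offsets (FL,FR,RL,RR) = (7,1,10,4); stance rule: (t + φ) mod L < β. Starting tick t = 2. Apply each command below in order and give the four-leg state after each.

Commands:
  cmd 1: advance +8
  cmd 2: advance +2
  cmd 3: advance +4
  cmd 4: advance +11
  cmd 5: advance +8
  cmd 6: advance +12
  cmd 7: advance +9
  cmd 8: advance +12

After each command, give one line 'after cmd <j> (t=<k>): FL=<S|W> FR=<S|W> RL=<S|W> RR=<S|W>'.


after cmd 1 (t=10): FL=S FR=W RL=S RR=S
after cmd 2 (t=12): FL=S FR=S RL=W RR=S
after cmd 3 (t=16): FL=W FR=S RL=S RR=S
after cmd 4 (t=27): FL=W FR=S RL=S RR=S
after cmd 5 (t=35): FL=S FR=S RL=W RR=S
after cmd 6 (t=47): FL=S FR=S RL=W RR=S
after cmd 7 (t=56): FL=S FR=W RL=S RR=S
after cmd 8 (t=68): FL=S FR=W RL=S RR=S

start t=2: FL=W FR=S RL=S RR=S
cmd 1: advance +8 → t=10, phase=(5,11,8,2) → FL=S FR=W RL=S RR=S
cmd 2: advance +2 → t=12, phase=(7,1,10,4) → FL=S FR=S RL=W RR=S
cmd 3: advance +4 → t=16, phase=(11,5,2,8) → FL=W FR=S RL=S RR=S
cmd 4: advance +11 → t=27, phase=(10,4,1,7) → FL=W FR=S RL=S RR=S
cmd 5: advance +8 → t=35, phase=(6,0,9,3) → FL=S FR=S RL=W RR=S
cmd 6: advance +12 → t=47, phase=(6,0,9,3) → FL=S FR=S RL=W RR=S
cmd 7: advance +9 → t=56, phase=(3,9,6,0) → FL=S FR=W RL=S RR=S
cmd 8: advance +12 → t=68, phase=(3,9,6,0) → FL=S FR=W RL=S RR=S


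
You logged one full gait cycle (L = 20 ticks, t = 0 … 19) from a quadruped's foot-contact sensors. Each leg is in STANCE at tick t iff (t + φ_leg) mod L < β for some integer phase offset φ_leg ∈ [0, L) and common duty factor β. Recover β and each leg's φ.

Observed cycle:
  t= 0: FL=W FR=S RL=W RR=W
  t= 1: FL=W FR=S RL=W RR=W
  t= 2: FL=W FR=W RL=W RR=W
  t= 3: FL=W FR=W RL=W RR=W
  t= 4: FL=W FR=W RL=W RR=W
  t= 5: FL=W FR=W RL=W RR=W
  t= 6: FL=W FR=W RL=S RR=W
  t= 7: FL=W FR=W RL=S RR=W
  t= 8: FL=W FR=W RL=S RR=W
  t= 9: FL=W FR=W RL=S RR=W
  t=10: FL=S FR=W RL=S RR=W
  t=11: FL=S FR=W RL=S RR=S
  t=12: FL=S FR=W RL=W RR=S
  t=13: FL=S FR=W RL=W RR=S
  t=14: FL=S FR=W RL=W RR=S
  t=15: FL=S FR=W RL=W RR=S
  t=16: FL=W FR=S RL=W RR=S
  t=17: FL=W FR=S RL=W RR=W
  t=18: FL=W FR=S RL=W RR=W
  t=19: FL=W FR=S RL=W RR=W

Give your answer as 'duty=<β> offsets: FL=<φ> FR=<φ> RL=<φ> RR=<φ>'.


duty β = stance ticks per leg = 6
FL: stance ticks = 6; W→S at t=10 → φ=10
FR: stance ticks = 6; W→S at t=16 → φ=4
RL: stance ticks = 6; W→S at t=6 → φ=14
RR: stance ticks = 6; W→S at t=11 → φ=9

duty=6 offsets: FL=10 FR=4 RL=14 RR=9


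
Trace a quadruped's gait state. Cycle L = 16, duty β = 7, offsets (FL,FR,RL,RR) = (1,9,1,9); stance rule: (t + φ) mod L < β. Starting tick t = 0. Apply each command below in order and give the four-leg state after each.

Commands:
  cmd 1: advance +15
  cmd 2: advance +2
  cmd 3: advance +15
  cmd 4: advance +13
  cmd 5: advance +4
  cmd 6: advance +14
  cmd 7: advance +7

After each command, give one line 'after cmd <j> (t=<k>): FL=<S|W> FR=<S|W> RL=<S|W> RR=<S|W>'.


start t=0: FL=S FR=W RL=S RR=W
cmd 1: advance +15 → t=15, phase=(0,8,0,8) → FL=S FR=W RL=S RR=W
cmd 2: advance +2 → t=17, phase=(2,10,2,10) → FL=S FR=W RL=S RR=W
cmd 3: advance +15 → t=32, phase=(1,9,1,9) → FL=S FR=W RL=S RR=W
cmd 4: advance +13 → t=45, phase=(14,6,14,6) → FL=W FR=S RL=W RR=S
cmd 5: advance +4 → t=49, phase=(2,10,2,10) → FL=S FR=W RL=S RR=W
cmd 6: advance +14 → t=63, phase=(0,8,0,8) → FL=S FR=W RL=S RR=W
cmd 7: advance +7 → t=70, phase=(7,15,7,15) → FL=W FR=W RL=W RR=W

after cmd 1 (t=15): FL=S FR=W RL=S RR=W
after cmd 2 (t=17): FL=S FR=W RL=S RR=W
after cmd 3 (t=32): FL=S FR=W RL=S RR=W
after cmd 4 (t=45): FL=W FR=S RL=W RR=S
after cmd 5 (t=49): FL=S FR=W RL=S RR=W
after cmd 6 (t=63): FL=S FR=W RL=S RR=W
after cmd 7 (t=70): FL=W FR=W RL=W RR=W


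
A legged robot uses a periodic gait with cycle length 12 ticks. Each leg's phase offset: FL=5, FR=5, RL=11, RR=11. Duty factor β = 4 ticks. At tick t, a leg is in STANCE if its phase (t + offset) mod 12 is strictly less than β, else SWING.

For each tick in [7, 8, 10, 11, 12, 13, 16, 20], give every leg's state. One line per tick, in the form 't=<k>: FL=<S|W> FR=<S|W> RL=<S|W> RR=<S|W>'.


t=7: FL=S FR=S RL=W RR=W
t=8: FL=S FR=S RL=W RR=W
t=10: FL=S FR=S RL=W RR=W
t=11: FL=W FR=W RL=W RR=W
t=12: FL=W FR=W RL=W RR=W
t=13: FL=W FR=W RL=S RR=S
t=16: FL=W FR=W RL=S RR=S
t=20: FL=S FR=S RL=W RR=W

t=7: phase=(0,0,6,6) vs β=4 → FL=S FR=S RL=W RR=W
t=8: phase=(1,1,7,7) vs β=4 → FL=S FR=S RL=W RR=W
t=10: phase=(3,3,9,9) vs β=4 → FL=S FR=S RL=W RR=W
t=11: phase=(4,4,10,10) vs β=4 → FL=W FR=W RL=W RR=W
t=12: phase=(5,5,11,11) vs β=4 → FL=W FR=W RL=W RR=W
t=13: phase=(6,6,0,0) vs β=4 → FL=W FR=W RL=S RR=S
t=16: phase=(9,9,3,3) vs β=4 → FL=W FR=W RL=S RR=S
t=20: phase=(1,1,7,7) vs β=4 → FL=S FR=S RL=W RR=W


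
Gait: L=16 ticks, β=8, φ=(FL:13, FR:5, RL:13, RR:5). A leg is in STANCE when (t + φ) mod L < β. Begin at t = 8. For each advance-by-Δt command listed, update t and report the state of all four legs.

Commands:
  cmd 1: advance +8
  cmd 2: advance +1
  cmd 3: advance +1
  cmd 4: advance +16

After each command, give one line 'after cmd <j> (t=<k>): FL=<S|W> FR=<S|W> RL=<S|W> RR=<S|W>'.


after cmd 1 (t=16): FL=W FR=S RL=W RR=S
after cmd 2 (t=17): FL=W FR=S RL=W RR=S
after cmd 3 (t=18): FL=W FR=S RL=W RR=S
after cmd 4 (t=34): FL=W FR=S RL=W RR=S

start t=8: FL=S FR=W RL=S RR=W
cmd 1: advance +8 → t=16, phase=(13,5,13,5) → FL=W FR=S RL=W RR=S
cmd 2: advance +1 → t=17, phase=(14,6,14,6) → FL=W FR=S RL=W RR=S
cmd 3: advance +1 → t=18, phase=(15,7,15,7) → FL=W FR=S RL=W RR=S
cmd 4: advance +16 → t=34, phase=(15,7,15,7) → FL=W FR=S RL=W RR=S


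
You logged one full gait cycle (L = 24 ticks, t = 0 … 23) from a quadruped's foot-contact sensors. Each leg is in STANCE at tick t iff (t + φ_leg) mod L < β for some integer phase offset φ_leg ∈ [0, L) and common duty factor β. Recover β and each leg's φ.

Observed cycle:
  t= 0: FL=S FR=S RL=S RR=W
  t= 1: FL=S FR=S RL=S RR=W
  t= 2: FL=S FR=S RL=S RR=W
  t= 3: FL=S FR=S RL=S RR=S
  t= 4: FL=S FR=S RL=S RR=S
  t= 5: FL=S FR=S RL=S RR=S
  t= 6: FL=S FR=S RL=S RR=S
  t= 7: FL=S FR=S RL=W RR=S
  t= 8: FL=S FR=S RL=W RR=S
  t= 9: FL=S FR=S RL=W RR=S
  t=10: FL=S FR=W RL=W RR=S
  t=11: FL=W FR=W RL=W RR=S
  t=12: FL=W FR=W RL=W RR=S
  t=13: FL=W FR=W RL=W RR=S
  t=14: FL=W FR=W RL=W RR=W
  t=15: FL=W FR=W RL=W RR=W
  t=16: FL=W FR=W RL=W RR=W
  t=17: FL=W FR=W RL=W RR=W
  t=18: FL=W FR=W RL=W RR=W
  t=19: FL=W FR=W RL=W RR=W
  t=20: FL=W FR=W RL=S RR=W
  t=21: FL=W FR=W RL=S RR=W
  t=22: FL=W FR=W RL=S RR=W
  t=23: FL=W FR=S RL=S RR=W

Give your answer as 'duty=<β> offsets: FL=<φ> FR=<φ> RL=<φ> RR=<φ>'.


duty β = stance ticks per leg = 11
FL: stance ticks = 11; W→S at t=0 → φ=0
FR: stance ticks = 11; W→S at t=23 → φ=1
RL: stance ticks = 11; W→S at t=20 → φ=4
RR: stance ticks = 11; W→S at t=3 → φ=21

duty=11 offsets: FL=0 FR=1 RL=4 RR=21


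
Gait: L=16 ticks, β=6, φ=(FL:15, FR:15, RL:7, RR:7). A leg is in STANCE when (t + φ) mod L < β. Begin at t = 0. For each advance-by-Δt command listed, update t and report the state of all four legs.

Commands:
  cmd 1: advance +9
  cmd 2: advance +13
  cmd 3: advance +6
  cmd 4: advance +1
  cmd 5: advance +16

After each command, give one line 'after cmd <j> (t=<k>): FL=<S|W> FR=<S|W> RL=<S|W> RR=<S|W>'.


start t=0: FL=W FR=W RL=W RR=W
cmd 1: advance +9 → t=9, phase=(8,8,0,0) → FL=W FR=W RL=S RR=S
cmd 2: advance +13 → t=22, phase=(5,5,13,13) → FL=S FR=S RL=W RR=W
cmd 3: advance +6 → t=28, phase=(11,11,3,3) → FL=W FR=W RL=S RR=S
cmd 4: advance +1 → t=29, phase=(12,12,4,4) → FL=W FR=W RL=S RR=S
cmd 5: advance +16 → t=45, phase=(12,12,4,4) → FL=W FR=W RL=S RR=S

after cmd 1 (t=9): FL=W FR=W RL=S RR=S
after cmd 2 (t=22): FL=S FR=S RL=W RR=W
after cmd 3 (t=28): FL=W FR=W RL=S RR=S
after cmd 4 (t=29): FL=W FR=W RL=S RR=S
after cmd 5 (t=45): FL=W FR=W RL=S RR=S


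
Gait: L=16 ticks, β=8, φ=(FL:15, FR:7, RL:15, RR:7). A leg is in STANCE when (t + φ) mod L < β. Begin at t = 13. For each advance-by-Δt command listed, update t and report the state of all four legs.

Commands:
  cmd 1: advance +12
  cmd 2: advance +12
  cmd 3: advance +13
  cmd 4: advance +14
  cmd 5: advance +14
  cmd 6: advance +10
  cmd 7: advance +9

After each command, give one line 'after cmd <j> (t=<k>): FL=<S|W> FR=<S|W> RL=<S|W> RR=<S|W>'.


start t=13: FL=W FR=S RL=W RR=S
cmd 1: advance +12 → t=25, phase=(8,0,8,0) → FL=W FR=S RL=W RR=S
cmd 2: advance +12 → t=37, phase=(4,12,4,12) → FL=S FR=W RL=S RR=W
cmd 3: advance +13 → t=50, phase=(1,9,1,9) → FL=S FR=W RL=S RR=W
cmd 4: advance +14 → t=64, phase=(15,7,15,7) → FL=W FR=S RL=W RR=S
cmd 5: advance +14 → t=78, phase=(13,5,13,5) → FL=W FR=S RL=W RR=S
cmd 6: advance +10 → t=88, phase=(7,15,7,15) → FL=S FR=W RL=S RR=W
cmd 7: advance +9 → t=97, phase=(0,8,0,8) → FL=S FR=W RL=S RR=W

after cmd 1 (t=25): FL=W FR=S RL=W RR=S
after cmd 2 (t=37): FL=S FR=W RL=S RR=W
after cmd 3 (t=50): FL=S FR=W RL=S RR=W
after cmd 4 (t=64): FL=W FR=S RL=W RR=S
after cmd 5 (t=78): FL=W FR=S RL=W RR=S
after cmd 6 (t=88): FL=S FR=W RL=S RR=W
after cmd 7 (t=97): FL=S FR=W RL=S RR=W


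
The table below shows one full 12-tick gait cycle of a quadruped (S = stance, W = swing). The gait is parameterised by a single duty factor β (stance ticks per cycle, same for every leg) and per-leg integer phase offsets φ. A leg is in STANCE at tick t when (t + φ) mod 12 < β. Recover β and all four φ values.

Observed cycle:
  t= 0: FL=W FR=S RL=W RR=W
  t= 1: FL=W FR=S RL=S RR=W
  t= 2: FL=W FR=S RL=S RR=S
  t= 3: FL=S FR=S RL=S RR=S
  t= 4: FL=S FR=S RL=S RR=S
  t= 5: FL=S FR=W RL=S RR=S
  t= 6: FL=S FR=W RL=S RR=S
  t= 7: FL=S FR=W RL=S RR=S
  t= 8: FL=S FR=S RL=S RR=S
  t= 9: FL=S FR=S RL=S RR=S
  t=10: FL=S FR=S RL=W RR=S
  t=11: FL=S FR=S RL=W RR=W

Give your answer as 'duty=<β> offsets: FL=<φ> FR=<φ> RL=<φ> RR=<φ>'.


duty β = stance ticks per leg = 9
FL: stance ticks = 9; W→S at t=3 → φ=9
FR: stance ticks = 9; W→S at t=8 → φ=4
RL: stance ticks = 9; W→S at t=1 → φ=11
RR: stance ticks = 9; W→S at t=2 → φ=10

duty=9 offsets: FL=9 FR=4 RL=11 RR=10


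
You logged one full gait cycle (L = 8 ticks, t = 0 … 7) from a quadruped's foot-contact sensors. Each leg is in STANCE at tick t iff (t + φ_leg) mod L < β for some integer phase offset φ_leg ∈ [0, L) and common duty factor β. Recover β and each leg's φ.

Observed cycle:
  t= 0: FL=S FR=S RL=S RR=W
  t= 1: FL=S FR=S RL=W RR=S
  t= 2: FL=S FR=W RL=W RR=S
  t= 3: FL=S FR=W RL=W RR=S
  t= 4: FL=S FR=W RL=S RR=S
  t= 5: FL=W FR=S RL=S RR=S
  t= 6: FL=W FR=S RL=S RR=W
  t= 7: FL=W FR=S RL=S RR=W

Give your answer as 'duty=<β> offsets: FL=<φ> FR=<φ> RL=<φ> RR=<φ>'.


duty β = stance ticks per leg = 5
FL: stance ticks = 5; W→S at t=0 → φ=0
FR: stance ticks = 5; W→S at t=5 → φ=3
RL: stance ticks = 5; W→S at t=4 → φ=4
RR: stance ticks = 5; W→S at t=1 → φ=7

duty=5 offsets: FL=0 FR=3 RL=4 RR=7


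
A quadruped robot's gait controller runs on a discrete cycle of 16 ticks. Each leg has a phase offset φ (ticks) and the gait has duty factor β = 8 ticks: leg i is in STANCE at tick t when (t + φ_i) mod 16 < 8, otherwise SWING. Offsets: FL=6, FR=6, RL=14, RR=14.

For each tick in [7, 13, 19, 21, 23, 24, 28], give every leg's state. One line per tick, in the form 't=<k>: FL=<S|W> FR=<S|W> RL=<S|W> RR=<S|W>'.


t=7: phase=(13,13,5,5) vs β=8 → FL=W FR=W RL=S RR=S
t=13: phase=(3,3,11,11) vs β=8 → FL=S FR=S RL=W RR=W
t=19: phase=(9,9,1,1) vs β=8 → FL=W FR=W RL=S RR=S
t=21: phase=(11,11,3,3) vs β=8 → FL=W FR=W RL=S RR=S
t=23: phase=(13,13,5,5) vs β=8 → FL=W FR=W RL=S RR=S
t=24: phase=(14,14,6,6) vs β=8 → FL=W FR=W RL=S RR=S
t=28: phase=(2,2,10,10) vs β=8 → FL=S FR=S RL=W RR=W

t=7: FL=W FR=W RL=S RR=S
t=13: FL=S FR=S RL=W RR=W
t=19: FL=W FR=W RL=S RR=S
t=21: FL=W FR=W RL=S RR=S
t=23: FL=W FR=W RL=S RR=S
t=24: FL=W FR=W RL=S RR=S
t=28: FL=S FR=S RL=W RR=W


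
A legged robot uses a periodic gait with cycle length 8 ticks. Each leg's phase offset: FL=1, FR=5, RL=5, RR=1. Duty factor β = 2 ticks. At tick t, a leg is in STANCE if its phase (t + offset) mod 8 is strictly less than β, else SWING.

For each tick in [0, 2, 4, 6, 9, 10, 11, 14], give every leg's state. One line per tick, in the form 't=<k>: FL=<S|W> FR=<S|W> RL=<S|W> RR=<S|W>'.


t=0: phase=(1,5,5,1) vs β=2 → FL=S FR=W RL=W RR=S
t=2: phase=(3,7,7,3) vs β=2 → FL=W FR=W RL=W RR=W
t=4: phase=(5,1,1,5) vs β=2 → FL=W FR=S RL=S RR=W
t=6: phase=(7,3,3,7) vs β=2 → FL=W FR=W RL=W RR=W
t=9: phase=(2,6,6,2) vs β=2 → FL=W FR=W RL=W RR=W
t=10: phase=(3,7,7,3) vs β=2 → FL=W FR=W RL=W RR=W
t=11: phase=(4,0,0,4) vs β=2 → FL=W FR=S RL=S RR=W
t=14: phase=(7,3,3,7) vs β=2 → FL=W FR=W RL=W RR=W

t=0: FL=S FR=W RL=W RR=S
t=2: FL=W FR=W RL=W RR=W
t=4: FL=W FR=S RL=S RR=W
t=6: FL=W FR=W RL=W RR=W
t=9: FL=W FR=W RL=W RR=W
t=10: FL=W FR=W RL=W RR=W
t=11: FL=W FR=S RL=S RR=W
t=14: FL=W FR=W RL=W RR=W


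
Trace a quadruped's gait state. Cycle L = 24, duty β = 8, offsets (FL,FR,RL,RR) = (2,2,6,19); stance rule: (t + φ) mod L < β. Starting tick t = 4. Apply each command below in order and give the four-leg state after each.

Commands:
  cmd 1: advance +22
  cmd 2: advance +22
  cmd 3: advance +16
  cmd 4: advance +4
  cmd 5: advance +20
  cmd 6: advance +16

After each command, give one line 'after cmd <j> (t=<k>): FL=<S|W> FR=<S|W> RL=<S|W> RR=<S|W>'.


start t=4: FL=S FR=S RL=W RR=W
cmd 1: advance +22 → t=26, phase=(4,4,8,21) → FL=S FR=S RL=W RR=W
cmd 2: advance +22 → t=48, phase=(2,2,6,19) → FL=S FR=S RL=S RR=W
cmd 3: advance +16 → t=64, phase=(18,18,22,11) → FL=W FR=W RL=W RR=W
cmd 4: advance +4 → t=68, phase=(22,22,2,15) → FL=W FR=W RL=S RR=W
cmd 5: advance +20 → t=88, phase=(18,18,22,11) → FL=W FR=W RL=W RR=W
cmd 6: advance +16 → t=104, phase=(10,10,14,3) → FL=W FR=W RL=W RR=S

after cmd 1 (t=26): FL=S FR=S RL=W RR=W
after cmd 2 (t=48): FL=S FR=S RL=S RR=W
after cmd 3 (t=64): FL=W FR=W RL=W RR=W
after cmd 4 (t=68): FL=W FR=W RL=S RR=W
after cmd 5 (t=88): FL=W FR=W RL=W RR=W
after cmd 6 (t=104): FL=W FR=W RL=W RR=S


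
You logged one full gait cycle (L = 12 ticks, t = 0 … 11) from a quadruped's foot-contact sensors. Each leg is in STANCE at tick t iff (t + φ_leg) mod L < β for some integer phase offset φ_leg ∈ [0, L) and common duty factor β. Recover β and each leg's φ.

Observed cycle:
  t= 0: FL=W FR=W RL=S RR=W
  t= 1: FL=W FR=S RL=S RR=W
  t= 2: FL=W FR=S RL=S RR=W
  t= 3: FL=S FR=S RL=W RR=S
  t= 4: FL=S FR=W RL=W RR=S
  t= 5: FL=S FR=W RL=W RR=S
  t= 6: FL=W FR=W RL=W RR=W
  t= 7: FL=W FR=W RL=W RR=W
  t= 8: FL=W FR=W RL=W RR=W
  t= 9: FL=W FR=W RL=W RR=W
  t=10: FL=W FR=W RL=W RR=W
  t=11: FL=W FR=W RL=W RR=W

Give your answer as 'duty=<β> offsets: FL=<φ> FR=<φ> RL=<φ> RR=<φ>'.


duty β = stance ticks per leg = 3
FL: stance ticks = 3; W→S at t=3 → φ=9
FR: stance ticks = 3; W→S at t=1 → φ=11
RL: stance ticks = 3; W→S at t=0 → φ=0
RR: stance ticks = 3; W→S at t=3 → φ=9

duty=3 offsets: FL=9 FR=11 RL=0 RR=9
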